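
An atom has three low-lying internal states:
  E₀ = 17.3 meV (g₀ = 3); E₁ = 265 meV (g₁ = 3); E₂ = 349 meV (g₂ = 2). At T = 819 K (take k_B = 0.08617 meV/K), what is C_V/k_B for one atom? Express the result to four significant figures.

0.4683

k_BT = 0.08617 × 819 K = 70.5732 meV.
Eᵢ/kT = 0.245136, 3.75497, 4.94522.
Z = Σ gᵢe^(−Eᵢ/kT) = 3·e^(−0.245136) + 3·e^(−3.75497) + 2·e^(−4.94522) = 2.34779 + 0.0702035 + 0.0142347 = 2.43223.
⟨E⟩ = 26.3908 meV, ⟨E²⟩ = 3028.71 meV².
C_V/k_B = (⟨E²⟩ − ⟨E⟩²)/(kT)² = (3028.71 − 696.474)/4980.58 = 0.4683.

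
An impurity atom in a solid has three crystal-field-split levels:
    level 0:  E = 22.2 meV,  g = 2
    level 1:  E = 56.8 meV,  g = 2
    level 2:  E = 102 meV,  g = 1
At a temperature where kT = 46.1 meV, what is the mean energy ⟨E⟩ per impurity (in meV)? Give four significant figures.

37.19 meV

Eᵢ/kT = 0.481562, 1.23210, 2.21258.
Z = Σ gᵢe^(−Eᵢ/kT) = 2·e^(−0.481562) + 2·e^(−1.23210) + 1·e^(−2.21258) = 1.23564 + 0.583359 + 0.109418 = 1.92842.
⟨E⟩ = Σ Eᵢ gᵢe^(−Eᵢ/kT) / Z = (22.2·1.23564 + 56.8·0.583359 + 102·0.109418) / 1.92842 = 37.19 meV.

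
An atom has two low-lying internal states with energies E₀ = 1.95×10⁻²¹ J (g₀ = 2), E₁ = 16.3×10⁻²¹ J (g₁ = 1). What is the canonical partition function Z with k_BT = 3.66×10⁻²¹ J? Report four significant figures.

Z = 1.186

Eᵢ/kT = 0.532787, 4.45355.
Z = Σ gᵢe^(−Eᵢ/kT) = 2·e^(−0.532787) + 1·e^(−4.45355) = 1.17393 + 0.0116372 = 1.18557.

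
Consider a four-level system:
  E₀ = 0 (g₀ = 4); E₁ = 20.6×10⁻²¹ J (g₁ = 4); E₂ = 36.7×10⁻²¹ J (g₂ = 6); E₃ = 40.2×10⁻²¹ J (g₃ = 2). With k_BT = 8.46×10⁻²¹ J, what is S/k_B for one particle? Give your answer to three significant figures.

1.78

Eᵢ/kT = 0, 2.4350, 4.3381, 4.7518.
Z = Σ gᵢe^(−Eᵢ/kT) = 4·e^(−0) + 4·e^(−2.4350) + 6·e^(−4.3381) + 2·e^(−4.7518) = 4.0000 + 0.35039 + 0.078368 + 0.017272 = 4.4460.
⟨E⟩ = Σ EᵢPᵢ = 2.4266 ×10⁻²¹ J.
S/k_B = ln Z + ⟨E⟩/kT = ln(4.4460) + 2.4266/8.46 = 1.4920 + 0.28683 = 1.78.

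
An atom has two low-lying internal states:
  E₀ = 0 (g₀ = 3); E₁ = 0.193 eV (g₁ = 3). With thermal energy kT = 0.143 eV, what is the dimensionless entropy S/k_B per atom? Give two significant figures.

Eᵢ/kT = 0, 1.350.
Z = Σ gᵢe^(−Eᵢ/kT) = 3·e^(−0) + 3·e^(−1.350) = 3.000 + 0.7777 = 3.778.
⟨E⟩ = Σ EᵢPᵢ = 0.03973 eV.
S/k_B = ln Z + ⟨E⟩/kT = ln(3.778) + 0.03973/0.143 = 1.329 + 0.2778 = 1.6.

1.6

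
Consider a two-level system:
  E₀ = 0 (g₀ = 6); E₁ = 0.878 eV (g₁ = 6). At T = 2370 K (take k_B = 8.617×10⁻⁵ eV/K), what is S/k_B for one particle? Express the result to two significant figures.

k_BT = 8.617×10⁻⁵ × 2370 K = 0.2042 eV.
Eᵢ/kT = 0, 4.300.
Z = Σ gᵢe^(−Eᵢ/kT) = 6·e^(−0) + 6·e^(−4.300) = 6.000 + 0.08141 = 6.081.
⟨E⟩ = Σ EᵢPᵢ = 0.01175 eV.
S/k_B = ln Z + ⟨E⟩/kT = ln(6.081) + 0.01175/0.2042 = 1.805 + 0.05754 = 1.9.

1.9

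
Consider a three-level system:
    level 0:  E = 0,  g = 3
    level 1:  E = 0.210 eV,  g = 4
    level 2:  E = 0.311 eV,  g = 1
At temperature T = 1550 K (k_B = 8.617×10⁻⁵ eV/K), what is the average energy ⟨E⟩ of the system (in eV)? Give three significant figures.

0.0521 eV

k_BT = 8.617×10⁻⁵ × 1550 K = 0.13356 eV.
Eᵢ/kT = 0, 1.5723, 2.3285.
Z = Σ gᵢe^(−Eᵢ/kT) = 3·e^(−0) + 4·e^(−1.5723) + 1·e^(−2.3285) = 3.0000 + 0.83027 + 0.097442 = 3.9277.
⟨E⟩ = Σ Eᵢ gᵢe^(−Eᵢ/kT) / Z = (0·3.0000 + 0.210·0.83027 + 0.311·0.097442) / 3.9277 = 0.0521 eV.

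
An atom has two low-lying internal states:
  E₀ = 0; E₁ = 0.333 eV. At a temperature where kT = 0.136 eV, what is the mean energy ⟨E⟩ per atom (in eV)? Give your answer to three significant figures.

0.0265 eV

Eᵢ/kT = 0, 2.4485.
Z = Σ e^(−Eᵢ/kT) = e^(−0) + e^(−2.4485) = 1.0000 + 0.086423 = 1.0864.
⟨E⟩ = Σ Eᵢ e^(−Eᵢ/kT) / Z = (0·1.0000 + 0.333·0.086423) / 1.0864 = 0.0265 eV.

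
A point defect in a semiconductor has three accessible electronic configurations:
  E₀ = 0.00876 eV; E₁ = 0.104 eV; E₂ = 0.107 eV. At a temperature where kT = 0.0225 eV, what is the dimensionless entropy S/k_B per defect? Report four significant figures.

Eᵢ/kT = 0.389333, 4.62222, 4.75556.
Z = Σ e^(−Eᵢ/kT) = e^(−0.389333) + e^(−4.62222) + e^(−4.75556) = 0.677509 + 0.00983095 + 0.00860373 = 0.695944.
⟨E⟩ = Σ EᵢPᵢ = 0.0113199 eV.
S/k_B = ln Z + ⟨E⟩/kT = ln(0.695944) + 0.0113199/0.0225 = -0.362486 + 0.503107 = 0.1406.

0.1406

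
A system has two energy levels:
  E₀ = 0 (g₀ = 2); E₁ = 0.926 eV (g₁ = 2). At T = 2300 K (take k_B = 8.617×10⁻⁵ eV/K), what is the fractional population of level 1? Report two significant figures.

0.0093

k_BT = 8.617×10⁻⁵ × 2300 K = 0.1982 eV.
Eᵢ/kT = 0, 4.672.
Z = Σ gᵢe^(−Eᵢ/kT) = 2·e^(−0) + 2·e^(−4.672) = 2.000 + 0.01871 = 2.019.
P₁ = g₁ e^(−E₁/kT) / Z = 0.01871/2.019 = 0.0093.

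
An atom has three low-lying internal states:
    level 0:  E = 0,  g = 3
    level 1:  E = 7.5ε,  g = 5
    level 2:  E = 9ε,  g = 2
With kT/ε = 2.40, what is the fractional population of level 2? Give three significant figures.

Eᵢ/kT = 0, 3.1250, 3.7500.
Z = Σ gᵢe^(−Eᵢ/kT) = 3·e^(−0) + 5·e^(−3.1250) + 2·e^(−3.7500) = 3.0000 + 0.21968 + 0.047035 = 3.2667.
P₂ = g₂ e^(−E₂/kT) / Z = 0.047035/3.2667 = 0.0144.

0.0144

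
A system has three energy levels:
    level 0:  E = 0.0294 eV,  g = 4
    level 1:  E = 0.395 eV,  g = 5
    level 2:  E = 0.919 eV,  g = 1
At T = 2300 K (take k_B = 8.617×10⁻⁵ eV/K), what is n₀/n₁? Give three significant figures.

5.06

k_BT = 8.617×10⁻⁵ × 2300 K = 0.19819 eV.
n₀/n₁ = (g₀/g₁) exp[−(E₀−E₁)/kT] = (4/5) × exp(−(-0.3656 eV)/(0.19819 eV)) = (4/5) × exp(1.8447) = 5.06.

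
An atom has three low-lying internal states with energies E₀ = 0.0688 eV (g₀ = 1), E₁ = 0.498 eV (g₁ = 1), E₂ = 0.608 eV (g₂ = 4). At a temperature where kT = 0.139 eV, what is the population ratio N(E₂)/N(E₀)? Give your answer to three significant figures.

n₂/n₀ = (g₂/g₀) exp[−(E₂−E₀)/kT] = (4/1) × exp(−(0.5392 eV)/(0.139 eV)) = (4/1) × exp(-3.8791) = 0.0827.

0.0827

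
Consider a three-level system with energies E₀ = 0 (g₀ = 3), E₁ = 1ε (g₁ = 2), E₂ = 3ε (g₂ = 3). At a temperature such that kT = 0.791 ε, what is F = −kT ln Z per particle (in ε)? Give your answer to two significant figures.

Eᵢ/kT = 0, 1.264, 3.793.
Z = Σ gᵢe^(−Eᵢ/kT) = 3·e^(−0) + 2·e^(−1.264) + 3·e^(−3.793) = 3.000 + 0.5650 + 0.06758 = 3.633.
F = −kT ln Z = −0.791 × ln(3.633) = −0.791 × 1.290 = -1.0 ε.

-1.0 ε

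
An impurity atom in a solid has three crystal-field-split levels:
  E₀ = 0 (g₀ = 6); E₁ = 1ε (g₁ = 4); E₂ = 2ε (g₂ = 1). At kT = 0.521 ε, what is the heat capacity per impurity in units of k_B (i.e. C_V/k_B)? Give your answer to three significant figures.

Eᵢ/kT = 0, 1.9194, 3.8388.
Z = Σ gᵢe^(−Eᵢ/kT) = 6·e^(−0) + 4·e^(−1.9194) + 1·e^(−3.8388) = 6.0000 + 0.58678 + 0.021519 = 6.6083.
⟨E⟩ = 0.095307 ε, ⟨E²⟩ = 0.10182 ε².
C_V/k_B = (⟨E²⟩ − ⟨E⟩²)/(kT)² = (0.10182 − 0.0090834)/0.27144 = 0.342.

0.342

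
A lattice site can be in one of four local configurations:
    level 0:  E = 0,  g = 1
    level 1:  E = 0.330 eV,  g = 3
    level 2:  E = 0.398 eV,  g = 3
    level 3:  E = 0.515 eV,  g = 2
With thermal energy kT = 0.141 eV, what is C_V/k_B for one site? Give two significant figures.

Eᵢ/kT = 0, 2.340, 2.823, 3.652.
Z = Σ gᵢe^(−Eᵢ/kT) = 1·e^(−0) + 3·e^(−2.340) + 3·e^(−2.823) + 2·e^(−3.652) = 1.000 + 0.2890 + 0.1783 + 0.05188 = 1.519.
⟨E⟩ = 0.1271 eV, ⟨E²⟩ = 0.04837 eV².
C_V/k_B = (⟨E²⟩ − ⟨E⟩²)/(kT)² = (0.04837 − 0.01615)/0.01988 = 1.6.

1.6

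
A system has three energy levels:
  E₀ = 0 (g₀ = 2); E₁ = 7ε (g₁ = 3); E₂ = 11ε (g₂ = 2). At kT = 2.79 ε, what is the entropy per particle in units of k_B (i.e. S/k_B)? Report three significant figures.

Eᵢ/kT = 0, 2.5090, 3.9427.
Z = Σ gᵢe^(−Eᵢ/kT) = 2·e^(−0) + 3·e^(−2.5090) + 2·e^(−3.9427) = 2.0000 + 0.24405 + 0.038792 = 2.2828.
⟨E⟩ = Σ EᵢPᵢ = 0.93528 ε.
S/k_B = ln Z + ⟨E⟩/kT = ln(2.2828) + 0.93528/2.79 = 0.82540 + 0.33523 = 1.16.

1.16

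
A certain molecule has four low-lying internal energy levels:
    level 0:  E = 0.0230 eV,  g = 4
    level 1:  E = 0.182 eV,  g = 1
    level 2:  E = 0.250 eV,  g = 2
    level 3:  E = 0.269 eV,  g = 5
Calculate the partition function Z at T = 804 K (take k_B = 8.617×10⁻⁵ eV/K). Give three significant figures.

Z = 3.10

k_BT = 8.617×10⁻⁵ × 804 K = 0.069281 eV.
Eᵢ/kT = 0.33198, 2.6270, 3.6085, 3.8827.
Z = Σ gᵢe^(−Eᵢ/kT) = 4·e^(−0.33198) + 1·e^(−2.6270) + 2·e^(−3.6085) + 5·e^(−3.8827) = 2.8700 + 0.072295 + 0.054185 + 0.10298 = 3.0995.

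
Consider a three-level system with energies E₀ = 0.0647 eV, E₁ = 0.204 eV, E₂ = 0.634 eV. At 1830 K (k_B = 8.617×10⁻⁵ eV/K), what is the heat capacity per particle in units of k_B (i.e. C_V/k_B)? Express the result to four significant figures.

k_BT = 8.617×10⁻⁵ × 1830 K = 0.157691 eV.
Eᵢ/kT = 0.410296, 1.29367, 4.02052.
Z = Σ e^(−Eᵢ/kT) = e^(−0.410296) + e^(−1.29367) + e^(−4.02052) = 0.663454 + 0.274262 + 0.0179436 = 0.955660.
⟨E⟩ = 0.115367 eV, ⟨E²⟩ = 0.0223966 eV².
C_V/k_B = (⟨E²⟩ − ⟨E⟩²)/(kT)² = (0.0223966 − 0.0133095)/0.0248665 = 0.3654.

0.3654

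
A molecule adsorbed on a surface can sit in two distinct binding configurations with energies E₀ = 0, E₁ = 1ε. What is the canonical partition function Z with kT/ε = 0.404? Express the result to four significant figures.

Eᵢ/kT = 0, 2.47525.
Z = Σ e^(−Eᵢ/kT) = e^(−0) + e^(−2.47525) = 1.00000 + 0.0841420 = 1.08414.

Z = 1.084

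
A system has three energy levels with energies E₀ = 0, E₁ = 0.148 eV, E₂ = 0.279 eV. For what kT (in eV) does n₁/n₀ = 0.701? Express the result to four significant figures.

0.4166 eV

n₁/n₀ = exp[−(E₁−E₀)/kT] = 0.701.
⇒ (E₁−E₀)/kT = ln(1/0.701) = ln(1.42653) = 0.355245.
kT = 0.148 eV / 0.355245 = 0.4166 eV.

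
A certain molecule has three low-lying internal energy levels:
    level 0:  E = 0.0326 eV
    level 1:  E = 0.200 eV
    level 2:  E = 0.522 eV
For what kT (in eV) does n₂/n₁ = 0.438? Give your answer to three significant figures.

n₂/n₁ = exp[−(E₂−E₁)/kT] = 0.438.
⇒ (E₂−E₁)/kT = ln(1/0.438) = ln(2.2831) = 0.82553.
kT = 0.322 eV / 0.82553 = 0.390 eV.

0.390 eV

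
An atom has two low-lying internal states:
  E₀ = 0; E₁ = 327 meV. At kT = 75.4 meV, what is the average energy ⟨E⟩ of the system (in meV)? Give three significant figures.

Eᵢ/kT = 0, 4.3369.
Z = Σ e^(−Eᵢ/kT) = e^(−0) + e^(−4.3369) = 1.0000 + 0.013077 = 1.0131.
⟨E⟩ = Σ Eᵢ e^(−Eᵢ/kT) / Z = (0·1.0000 + 327·0.013077) / 1.0131 = 4.22 meV.

4.22 meV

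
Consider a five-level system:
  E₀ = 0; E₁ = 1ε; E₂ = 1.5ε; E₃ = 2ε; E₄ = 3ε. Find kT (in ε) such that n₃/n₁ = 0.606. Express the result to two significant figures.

n₃/n₁ = exp[−(E₃−E₁)/kT] = 0.606.
⇒ (E₃−E₁)/kT = ln(1/0.606) = ln(1.650) = 0.5008.
kT = 1ε / 0.5008 = 2.0 ε.

2.0 ε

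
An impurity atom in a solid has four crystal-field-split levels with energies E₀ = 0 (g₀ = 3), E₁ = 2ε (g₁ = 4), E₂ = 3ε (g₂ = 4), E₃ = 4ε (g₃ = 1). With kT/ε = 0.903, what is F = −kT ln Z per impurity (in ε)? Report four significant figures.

Eᵢ/kT = 0, 2.21484, 3.32226, 4.42968.
Z = Σ gᵢe^(−Eᵢ/kT) = 3·e^(−0) + 4·e^(−2.21484) + 4·e^(−3.32226) + 1·e^(−4.42968) = 3.00000 + 0.436684 + 0.144285 + 0.0119183 = 3.59289.
F = −kT ln Z = −0.903 × ln(3.59289) = −0.903 × 1.27896 = -1.155 ε.

-1.155 ε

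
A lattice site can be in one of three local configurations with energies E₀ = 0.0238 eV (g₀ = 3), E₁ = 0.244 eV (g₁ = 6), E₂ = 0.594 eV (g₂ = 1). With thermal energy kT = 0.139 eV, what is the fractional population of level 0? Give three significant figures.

Eᵢ/kT = 0.17122, 1.7554, 4.2734.
Z = Σ gᵢe^(−Eᵢ/kT) = 3·e^(−0.17122) + 6·e^(−1.7554) + 1·e^(−4.2734) = 2.5279 + 1.0370 + 0.013934 = 3.5788.
P₀ = g₀ e^(−E₀/kT) / Z = 2.5279/3.5788 = 0.706.

0.706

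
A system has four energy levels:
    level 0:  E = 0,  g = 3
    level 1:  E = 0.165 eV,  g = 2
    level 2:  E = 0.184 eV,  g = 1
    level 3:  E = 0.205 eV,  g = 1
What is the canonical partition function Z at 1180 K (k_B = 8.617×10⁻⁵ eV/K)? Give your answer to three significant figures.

k_BT = 8.617×10⁻⁵ × 1180 K = 0.10168 eV.
Eᵢ/kT = 0, 1.6227, 1.8096, 2.0161.
Z = Σ gᵢe^(−Eᵢ/kT) = 3·e^(−0) + 2·e^(−1.6227) + 1·e^(−1.8096) + 1·e^(−2.0161) = 3.0000 + 0.39473 + 0.16372 + 0.13317 = 3.6916.

Z = 3.69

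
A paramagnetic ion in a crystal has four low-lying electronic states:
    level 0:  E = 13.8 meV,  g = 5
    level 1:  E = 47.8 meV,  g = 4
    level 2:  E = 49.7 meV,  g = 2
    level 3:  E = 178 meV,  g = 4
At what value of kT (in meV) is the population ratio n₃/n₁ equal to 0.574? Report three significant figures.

n₃/n₁ = (g₃/g₁) exp[−(E₃−E₁)/kT] = 0.574.
⇒ (E₃−E₁)/kT = ln((4/4)/0.574) = ln(1.7422) = 0.55515.
kT = 130.2 meV / 0.55515 = 235 meV.

235 meV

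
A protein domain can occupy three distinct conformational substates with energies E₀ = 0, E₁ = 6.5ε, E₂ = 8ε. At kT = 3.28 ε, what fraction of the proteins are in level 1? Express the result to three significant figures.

Eᵢ/kT = 0, 1.9817, 2.4390.
Z = Σ e^(−Eᵢ/kT) = e^(−0) + e^(−1.9817) + e^(−2.4390) = 1.0000 + 0.13783 + 0.087248 = 1.2251.
P₁ = e^(−E₁/kT) / Z = 0.13783/1.2251 = 0.113.

0.113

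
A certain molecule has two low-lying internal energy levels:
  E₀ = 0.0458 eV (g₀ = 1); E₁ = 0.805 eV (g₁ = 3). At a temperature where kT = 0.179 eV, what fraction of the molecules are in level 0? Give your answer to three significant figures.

Eᵢ/kT = 0.25587, 4.4972.
Z = Σ gᵢe^(−Eᵢ/kT) = 1·e^(−0.25587) + 3·e^(−4.4972) = 0.77424 + 0.033420 = 0.80766.
P₀ = g₀ e^(−E₀/kT) / Z = 0.77424/0.80766 = 0.959.

0.959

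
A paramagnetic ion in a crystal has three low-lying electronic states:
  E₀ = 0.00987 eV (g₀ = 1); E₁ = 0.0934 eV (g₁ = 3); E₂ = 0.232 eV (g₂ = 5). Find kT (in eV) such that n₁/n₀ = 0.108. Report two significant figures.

0.025 eV

n₁/n₀ = (g₁/g₀) exp[−(E₁−E₀)/kT] = 0.108.
⇒ (E₁−E₀)/kT = ln((3/1)/0.108) = ln(27.78) = 3.324.
kT = 0.08353 eV / 3.324 = 0.025 eV.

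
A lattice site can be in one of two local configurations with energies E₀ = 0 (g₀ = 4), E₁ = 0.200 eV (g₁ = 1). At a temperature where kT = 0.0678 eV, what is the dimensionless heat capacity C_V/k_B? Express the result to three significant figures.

0.111

Eᵢ/kT = 0, 2.9499.
Z = Σ gᵢe^(−Eᵢ/kT) = 4·e^(−0) + 1·e^(−2.9499) = 4.0000 + 0.052345 = 4.0523.
⟨E⟩ = 0.0025835 eV, ⟨E²⟩ = 0.00051669 eV².
C_V/k_B = (⟨E²⟩ − ⟨E⟩²)/(kT)² = (0.00051669 − 0.0000066745)/0.0045968 = 0.111.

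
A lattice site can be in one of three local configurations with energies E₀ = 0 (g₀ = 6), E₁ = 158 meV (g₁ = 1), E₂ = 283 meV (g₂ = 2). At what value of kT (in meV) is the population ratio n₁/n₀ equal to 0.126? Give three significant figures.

n₁/n₀ = (g₁/g₀) exp[−(E₁−E₀)/kT] = 0.126.
⇒ (E₁−E₀)/kT = ln((1/6)/0.126) = ln(1.3228) = 0.27975.
kT = 158 meV / 0.27975 = 565 meV.

565 meV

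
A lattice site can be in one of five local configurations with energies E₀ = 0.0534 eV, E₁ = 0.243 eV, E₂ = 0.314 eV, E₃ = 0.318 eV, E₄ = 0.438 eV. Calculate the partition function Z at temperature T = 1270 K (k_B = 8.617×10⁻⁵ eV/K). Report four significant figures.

Z = 0.8522

k_BT = 8.617×10⁻⁵ × 1270 K = 0.109436 eV.
Eᵢ/kT = 0.487956, 2.22048, 2.86926, 2.90581, 4.00234.
Z = Σ e^(−Eᵢ/kT) = e^(−0.487956) + e^(−2.22048) + e^(−2.86926) + e^(−2.90581) + e^(−4.00234) = 0.613880 + 0.108557 + 0.0567409 + 0.0547045 + 0.0182728 = 0.852155.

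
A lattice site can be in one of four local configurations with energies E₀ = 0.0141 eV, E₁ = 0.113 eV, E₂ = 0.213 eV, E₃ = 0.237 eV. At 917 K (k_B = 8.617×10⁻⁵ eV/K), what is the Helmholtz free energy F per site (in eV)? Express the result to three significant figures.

k_BT = 8.617×10⁻⁵ × 917 K = 0.079018 eV.
Eᵢ/kT = 0.17844, 1.4301, 2.6956, 2.9993.
Z = Σ e^(−Eᵢ/kT) = e^(−0.17844) + e^(−1.4301) + e^(−2.6956) + e^(−2.9993) = 0.83657 + 0.23928 + 0.067502 + 0.049822 = 1.1932.
F = −kT ln Z = −0.079018 × ln(1.1932) = −0.079018 × 0.17664 = -0.0140 eV.

-0.0140 eV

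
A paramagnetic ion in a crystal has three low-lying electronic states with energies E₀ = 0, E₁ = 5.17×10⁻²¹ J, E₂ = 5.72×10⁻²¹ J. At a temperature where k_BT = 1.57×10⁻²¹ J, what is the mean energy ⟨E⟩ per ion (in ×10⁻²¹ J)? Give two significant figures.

0.32 ×10⁻²¹ J

Eᵢ/kT = 0, 3.293, 3.643.
Z = Σ e^(−Eᵢ/kT) = e^(−0) + e^(−3.293) + e^(−3.643) = 1.000 + 0.03714 + 0.02617 = 1.063.
⟨E⟩ = Σ Eᵢ e^(−Eᵢ/kT) / Z = (0·1.000 + 5.17·0.03714 + 5.72·0.02617) / 1.063 = 0.32 ×10⁻²¹ J.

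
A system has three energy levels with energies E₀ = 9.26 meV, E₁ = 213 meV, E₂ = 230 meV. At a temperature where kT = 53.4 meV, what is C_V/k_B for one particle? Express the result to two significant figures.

Eᵢ/kT = 0.1734, 3.989, 4.307.
Z = Σ e^(−Eᵢ/kT) = e^(−0.1734) + e^(−3.989) + e^(−4.307) = 0.8408 + 0.01852 + 0.01347 = 0.8728.
⟨E⟩ = 16.99 meV, ⟨E²⟩ = 1862 meV².
C_V/k_B = (⟨E²⟩ − ⟨E⟩²)/(kT)² = (1862 − 288.7)/2852 = 0.55.

0.55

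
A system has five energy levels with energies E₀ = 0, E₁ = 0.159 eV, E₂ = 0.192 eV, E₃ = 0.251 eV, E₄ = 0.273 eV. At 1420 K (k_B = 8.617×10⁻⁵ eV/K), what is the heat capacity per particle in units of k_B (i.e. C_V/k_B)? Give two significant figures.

k_BT = 8.617×10⁻⁵ × 1420 K = 0.1224 eV.
Eᵢ/kT = 0, 1.299, 1.569, 2.051, 2.230.
Z = Σ e^(−Eᵢ/kT) = e^(−0) + e^(−1.299) + e^(−1.569) + e^(−2.051) + e^(−2.230) = 1.000 + 0.2728 + 0.2083 + 0.1286 + 0.1075 = 1.717.
⟨E⟩ = 0.08445 eV, ⟨E²⟩ = 0.01787 eV².
C_V/k_B = (⟨E²⟩ − ⟨E⟩²)/(kT)² = (0.01787 − 0.007132)/0.01498 = 0.72.

0.72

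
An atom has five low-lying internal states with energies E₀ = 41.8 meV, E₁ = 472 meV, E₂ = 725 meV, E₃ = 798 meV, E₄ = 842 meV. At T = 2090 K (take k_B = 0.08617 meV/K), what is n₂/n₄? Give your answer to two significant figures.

k_BT = 0.08617 × 2090 K = 180.1 meV.
n₂/n₄ = exp[−(E₂−E₄)/kT] = exp(−(-117 meV)/(180.1 meV)) = exp(0.6496) = 1.9.

1.9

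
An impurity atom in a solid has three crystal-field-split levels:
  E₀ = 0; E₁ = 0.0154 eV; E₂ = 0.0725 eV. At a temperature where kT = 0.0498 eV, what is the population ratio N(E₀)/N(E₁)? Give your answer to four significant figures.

n₀/n₁ = exp[−(E₀−E₁)/kT] = exp(−(-0.0154 eV)/(0.0498 eV)) = exp(0.309237) = 1.362.

1.362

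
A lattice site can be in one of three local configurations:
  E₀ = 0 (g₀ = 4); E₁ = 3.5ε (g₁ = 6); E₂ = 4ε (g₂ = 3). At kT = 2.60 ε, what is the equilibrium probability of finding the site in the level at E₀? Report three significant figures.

0.645

Eᵢ/kT = 0, 1.3462, 1.5385.
Z = Σ gᵢe^(−Eᵢ/kT) = 4·e^(−0) + 6·e^(−1.3462) + 3·e^(−1.5385) = 4.0000 + 1.5614 + 0.64411 = 6.2055.
P₀ = g₀ e^(−E₀/kT) / Z = 4.0000/6.2055 = 0.645.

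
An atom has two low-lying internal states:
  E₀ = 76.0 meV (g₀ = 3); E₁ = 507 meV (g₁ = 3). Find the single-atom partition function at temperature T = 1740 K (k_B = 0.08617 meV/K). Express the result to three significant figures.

k_BT = 0.08617 × 1740 K = 149.94 meV.
Eᵢ/kT = 0.50687, 3.3814.
Z = Σ gᵢe^(−Eᵢ/kT) = 3·e^(−0.50687) + 3·e^(−3.3814) = 1.8071 + 0.10200 = 1.9091.

Z = 1.91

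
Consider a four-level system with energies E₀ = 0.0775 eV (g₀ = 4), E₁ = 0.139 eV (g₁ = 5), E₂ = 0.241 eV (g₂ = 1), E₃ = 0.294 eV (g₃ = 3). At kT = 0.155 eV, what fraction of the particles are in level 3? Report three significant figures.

Eᵢ/kT = 0.50000, 0.89677, 1.5548, 1.8968.
Z = Σ gᵢe^(−Eᵢ/kT) = 4·e^(−0.50000) + 5·e^(−0.89677) + 1·e^(−1.5548) + 3·e^(−1.8968) = 2.4261 + 2.0394 + 0.21123 + 0.45014 = 5.1269.
P₃ = g₃ e^(−E₃/kT) / Z = 0.45014/5.1269 = 0.0878.

0.0878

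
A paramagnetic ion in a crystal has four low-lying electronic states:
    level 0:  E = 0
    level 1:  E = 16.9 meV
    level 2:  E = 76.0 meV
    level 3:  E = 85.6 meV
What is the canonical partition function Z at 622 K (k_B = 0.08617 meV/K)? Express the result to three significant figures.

Z = 2.17

k_BT = 0.08617 × 622 K = 53.598 meV.
Eᵢ/kT = 0, 0.31531, 1.4180, 1.5971.
Z = Σ e^(−Eᵢ/kT) = e^(−0) + e^(−0.31531) + e^(−1.4180) + e^(−1.5971) = 1.0000 + 0.72956 + 0.24220 + 0.20248 = 2.1742.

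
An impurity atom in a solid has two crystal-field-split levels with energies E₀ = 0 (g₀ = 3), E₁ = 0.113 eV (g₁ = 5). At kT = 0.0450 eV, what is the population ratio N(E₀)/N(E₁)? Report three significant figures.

7.39

n₀/n₁ = (g₀/g₁) exp[−(E₀−E₁)/kT] = (3/5) × exp(−(-0.113 eV)/(0.0450 eV)) = (3/5) × exp(2.5111) = 7.39.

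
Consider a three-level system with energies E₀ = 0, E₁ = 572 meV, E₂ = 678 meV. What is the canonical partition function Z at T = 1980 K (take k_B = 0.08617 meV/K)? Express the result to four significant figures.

k_BT = 0.08617 × 1980 K = 170.617 meV.
Eᵢ/kT = 0, 3.35254, 3.97381.
Z = Σ e^(−Eᵢ/kT) = e^(−0) + e^(−3.35254) + e^(−3.97381) = 1.00000 + 0.0349954 + 0.0188017 = 1.05380.

Z = 1.054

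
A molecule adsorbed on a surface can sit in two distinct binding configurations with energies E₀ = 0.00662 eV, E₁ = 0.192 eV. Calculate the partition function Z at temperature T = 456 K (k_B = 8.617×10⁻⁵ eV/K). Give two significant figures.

k_BT = 8.617×10⁻⁵ × 456 K = 0.03929 eV.
Eᵢ/kT = 0.1685, 4.887.
Z = Σ e^(−Eᵢ/kT) = e^(−0.1685) + e^(−4.887) = 0.8449 + 0.007544 = 0.8524.

Z = 0.85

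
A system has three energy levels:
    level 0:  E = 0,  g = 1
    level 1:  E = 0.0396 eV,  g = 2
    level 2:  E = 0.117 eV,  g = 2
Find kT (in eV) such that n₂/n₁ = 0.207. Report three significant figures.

n₂/n₁ = (g₂/g₁) exp[−(E₂−E₁)/kT] = 0.207.
⇒ (E₂−E₁)/kT = ln((2/2)/0.207) = ln(4.8309) = 1.5750.
kT = 0.0774 eV / 1.5750 = 0.0491 eV.

0.0491 eV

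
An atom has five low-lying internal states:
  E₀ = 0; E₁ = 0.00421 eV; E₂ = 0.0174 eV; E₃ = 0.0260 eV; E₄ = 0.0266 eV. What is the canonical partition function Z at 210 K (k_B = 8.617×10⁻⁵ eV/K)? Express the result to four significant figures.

Z = 2.642

k_BT = 8.617×10⁻⁵ × 210 K = 0.0180957 eV.
Eᵢ/kT = 0, 0.232652, 0.961554, 1.43681, 1.46996.
Z = Σ e^(−Eᵢ/kT) = e^(−0) + e^(−0.232652) + e^(−0.961554) + e^(−1.43681) + e^(−1.46996) = 1.00000 + 0.792429 + 0.382298 + 0.237685 + 0.229935 = 2.64235.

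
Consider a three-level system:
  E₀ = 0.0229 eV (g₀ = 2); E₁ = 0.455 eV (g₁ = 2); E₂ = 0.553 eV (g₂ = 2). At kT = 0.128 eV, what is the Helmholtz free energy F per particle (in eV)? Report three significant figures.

-0.0721 eV

Eᵢ/kT = 0.17891, 3.5547, 4.3203.
Z = Σ gᵢe^(−Eᵢ/kT) = 2·e^(−0.17891) + 2·e^(−3.5547) + 2·e^(−4.3203) = 1.6724 + 0.057180 + 0.026592 = 1.7562.
F = −kT ln Z = −0.128 × ln(1.7562) = −0.128 × 0.56315 = -0.0721 eV.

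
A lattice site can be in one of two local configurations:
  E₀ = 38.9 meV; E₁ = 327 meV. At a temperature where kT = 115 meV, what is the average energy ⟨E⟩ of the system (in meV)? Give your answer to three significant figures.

60.6 meV

Eᵢ/kT = 0.33826, 2.8435.
Z = Σ e^(−Eᵢ/kT) = e^(−0.33826) + e^(−2.8435) = 0.71301 + 0.058222 = 0.77123.
⟨E⟩ = Σ Eᵢ e^(−Eᵢ/kT) / Z = (38.9·0.71301 + 327·0.058222) / 0.77123 = 60.6 meV.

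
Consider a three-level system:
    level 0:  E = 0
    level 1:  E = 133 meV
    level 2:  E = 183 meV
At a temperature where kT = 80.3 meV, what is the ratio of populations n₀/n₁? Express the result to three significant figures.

5.24

n₀/n₁ = exp[−(E₀−E₁)/kT] = exp(−(-133 meV)/(80.3 meV)) = exp(1.6563) = 5.24.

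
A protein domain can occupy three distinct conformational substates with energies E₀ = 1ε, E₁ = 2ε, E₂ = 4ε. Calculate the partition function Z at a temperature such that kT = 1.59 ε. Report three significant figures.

Eᵢ/kT = 0.62893, 1.2579, 2.5157.
Z = Σ e^(−Eᵢ/kT) = e^(−0.62893) + e^(−1.2579) + e^(−2.5157) = 0.53316 + 0.28425 + 0.080806 = 0.89822.

Z = 0.898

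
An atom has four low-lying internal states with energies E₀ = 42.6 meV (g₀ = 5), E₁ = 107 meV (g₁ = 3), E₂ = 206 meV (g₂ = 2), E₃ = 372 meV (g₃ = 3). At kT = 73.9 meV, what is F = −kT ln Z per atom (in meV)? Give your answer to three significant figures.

-95.8 meV

Eᵢ/kT = 0.57645, 1.4479, 2.7876, 5.0338.
Z = Σ gᵢe^(−Eᵢ/kT) = 5·e^(−0.57645) + 3·e^(−1.4479) + 2·e^(−2.7876) + 3·e^(−5.0338) = 2.8094 + 0.70519 + 0.12314 + 0.019542 = 3.6573.
F = −kT ln Z = −73.9 × ln(3.6573) = −73.9 × 1.2967 = -95.8 meV.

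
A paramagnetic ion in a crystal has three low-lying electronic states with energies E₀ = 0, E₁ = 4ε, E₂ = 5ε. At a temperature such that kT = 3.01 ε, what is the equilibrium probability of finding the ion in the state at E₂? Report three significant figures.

0.131

Eᵢ/kT = 0, 1.3289, 1.6611.
Z = Σ e^(−Eᵢ/kT) = e^(−0) + e^(−1.3289) + e^(−1.6611) = 1.0000 + 0.26477 + 0.18993 = 1.4547.
P₂ = e^(−E₂/kT) / Z = 0.18993/1.4547 = 0.131.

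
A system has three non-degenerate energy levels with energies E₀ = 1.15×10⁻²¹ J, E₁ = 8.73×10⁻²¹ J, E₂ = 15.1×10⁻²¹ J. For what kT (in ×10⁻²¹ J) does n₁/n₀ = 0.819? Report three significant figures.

n₁/n₀ = exp[−(E₁−E₀)/kT] = 0.819.
⇒ (E₁−E₀)/kT = ln(1/0.819) = ln(1.2210) = 0.19967.
kT = 7.58 ×10⁻²¹ J / 0.19967 = 38.0 ×10⁻²¹ J.

38.0 ×10⁻²¹ J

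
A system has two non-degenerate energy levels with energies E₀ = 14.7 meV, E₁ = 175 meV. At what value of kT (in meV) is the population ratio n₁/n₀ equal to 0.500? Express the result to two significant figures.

n₁/n₀ = exp[−(E₁−E₀)/kT] = 0.500.
⇒ (E₁−E₀)/kT = ln(1/0.500) = ln(2.000) = 0.6931.
kT = 160.3 meV / 0.6931 = 230 meV.

230 meV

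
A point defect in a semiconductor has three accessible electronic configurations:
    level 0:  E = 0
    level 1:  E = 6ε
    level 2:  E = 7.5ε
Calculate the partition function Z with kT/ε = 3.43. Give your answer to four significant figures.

Z = 1.286

Eᵢ/kT = 0, 1.74927, 2.18659.
Z = Σ e^(−Eᵢ/kT) = e^(−0) + e^(−1.74927) + e^(−2.18659) = 1.00000 + 0.173901 + 0.112299 = 1.28620.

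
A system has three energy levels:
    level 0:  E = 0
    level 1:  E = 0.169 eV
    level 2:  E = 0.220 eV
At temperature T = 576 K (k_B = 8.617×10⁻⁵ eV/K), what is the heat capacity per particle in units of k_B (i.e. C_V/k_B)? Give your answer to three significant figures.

0.567

k_BT = 8.617×10⁻⁵ × 576 K = 0.049634 eV.
Eᵢ/kT = 0, 3.4049, 4.4324.
Z = Σ e^(−Eᵢ/kT) = e^(−0) + e^(−3.4049) + e^(−4.4324) = 1.0000 + 0.033210 + 0.011886 = 1.0451.
⟨E⟩ = 0.0078724 eV, ⟨E²⟩ = 0.0014580 eV².
C_V/k_B = (⟨E²⟩ − ⟨E⟩²)/(kT)² = (0.0014580 − 0.000061975)/0.0024635 = 0.567.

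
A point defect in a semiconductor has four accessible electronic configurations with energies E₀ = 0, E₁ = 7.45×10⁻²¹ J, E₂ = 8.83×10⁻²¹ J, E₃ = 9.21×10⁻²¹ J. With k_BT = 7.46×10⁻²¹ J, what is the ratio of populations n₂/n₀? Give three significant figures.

0.306

n₂/n₀ = exp[−(E₂−E₀)/kT] = exp(−(8.83 ×10⁻²¹ J)/(7.46 ×10⁻²¹ J)) = exp(-1.1836) = 0.306.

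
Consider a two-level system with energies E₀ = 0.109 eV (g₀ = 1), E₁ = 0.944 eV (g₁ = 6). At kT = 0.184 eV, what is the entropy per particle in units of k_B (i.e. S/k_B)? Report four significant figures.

0.3358

Eᵢ/kT = 0.592391, 5.13043.
Z = Σ gᵢe^(−Eᵢ/kT) = 1·e^(−0.592391) + 6·e^(−5.13043) = 0.553003 + 0.0354841 = 0.588487.
⟨E⟩ = Σ EᵢPᵢ = 0.159348 eV.
S/k_B = ln Z + ⟨E⟩/kT = ln(0.588487) + 0.159348/0.184 = -0.530200 + 0.866022 = 0.3358.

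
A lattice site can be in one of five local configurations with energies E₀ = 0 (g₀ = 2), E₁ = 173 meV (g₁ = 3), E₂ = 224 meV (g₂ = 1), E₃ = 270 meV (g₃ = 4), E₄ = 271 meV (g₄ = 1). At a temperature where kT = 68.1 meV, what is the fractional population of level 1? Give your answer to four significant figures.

0.09986

Eᵢ/kT = 0, 2.54038, 3.28928, 3.96476, 3.97944.
Z = Σ gᵢe^(−Eᵢ/kT) = 2·e^(−0) + 3·e^(−2.54038) + 1·e^(−3.28928) + 4·e^(−3.96476) + 1·e^(−3.97944) = 2.00000 + 0.236509 + 0.0372807 + 0.0758904 + 0.0186961 = 2.36838.
P₁ = g₁ e^(−E₁/kT) / Z = 0.236509/2.36838 = 0.09986.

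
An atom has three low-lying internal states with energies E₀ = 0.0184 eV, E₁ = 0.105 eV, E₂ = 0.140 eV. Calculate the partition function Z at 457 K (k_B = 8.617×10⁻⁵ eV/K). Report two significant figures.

k_BT = 8.617×10⁻⁵ × 457 K = 0.03938 eV.
Eᵢ/kT = 0.4672, 2.666, 3.555.
Z = Σ e^(−Eᵢ/kT) = e^(−0.4672) + e^(−2.666) + e^(−3.555) = 0.6268 + 0.06953 + 0.02858 = 0.7249.

Z = 0.72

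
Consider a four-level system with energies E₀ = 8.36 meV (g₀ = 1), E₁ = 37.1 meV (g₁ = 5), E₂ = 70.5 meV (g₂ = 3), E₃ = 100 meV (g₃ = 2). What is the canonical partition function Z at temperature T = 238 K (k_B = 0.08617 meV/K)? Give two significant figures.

Z = 1.6

k_BT = 0.08617 × 238 K = 20.51 meV.
Eᵢ/kT = 0.4076, 1.809, 3.437, 4.876.
Z = Σ gᵢe^(−Eᵢ/kT) = 1·e^(−0.4076) + 5·e^(−1.809) + 3·e^(−3.437) + 2·e^(−4.876) = 0.6652 + 0.8191 + 0.09648 + 0.01525 = 1.596.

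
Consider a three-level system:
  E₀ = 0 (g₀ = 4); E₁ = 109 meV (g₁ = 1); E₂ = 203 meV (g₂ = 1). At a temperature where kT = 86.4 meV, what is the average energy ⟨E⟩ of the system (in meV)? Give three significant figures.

Eᵢ/kT = 0, 1.2616, 2.3495.
Z = Σ gᵢe^(−Eᵢ/kT) = 4·e^(−0) + 1·e^(−1.2616) + 1·e^(−2.3495) = 4.0000 + 0.28320 + 0.095417 = 4.3786.
⟨E⟩ = Σ Eᵢ gᵢe^(−Eᵢ/kT) / Z = (0·4.0000 + 109·0.28320 + 203·0.095417) / 4.3786 = 11.5 meV.

11.5 meV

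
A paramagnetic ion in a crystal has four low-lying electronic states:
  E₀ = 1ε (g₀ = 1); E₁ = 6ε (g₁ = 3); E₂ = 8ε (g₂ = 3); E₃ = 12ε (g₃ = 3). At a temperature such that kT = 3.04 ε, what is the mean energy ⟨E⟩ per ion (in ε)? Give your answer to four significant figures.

4.001 ε

Eᵢ/kT = 0.328947, 1.97368, 2.63158, 3.94737.
Z = Σ gᵢe^(−Eᵢ/kT) = 1·e^(−0.328947) + 3·e^(−1.97368) + 3·e^(−2.63158) + 3·e^(−3.94737) = 0.719681 + 0.416834 + 0.215894 + 0.0579162 = 1.41033.
⟨E⟩ = Σ Eᵢ gᵢe^(−Eᵢ/kT) / Z = (1·0.719681 + 6·0.416834 + 8·0.215894 + 12·0.0579162) / 1.41033 = 4.001 ε.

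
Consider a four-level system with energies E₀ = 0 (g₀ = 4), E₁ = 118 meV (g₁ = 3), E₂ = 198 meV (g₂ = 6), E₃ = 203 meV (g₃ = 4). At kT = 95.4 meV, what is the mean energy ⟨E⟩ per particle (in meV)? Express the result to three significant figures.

57.1 meV

Eᵢ/kT = 0, 1.2369, 2.0755, 2.1279.
Z = Σ gᵢe^(−Eᵢ/kT) = 4·e^(−0) + 3·e^(−1.2369) + 6·e^(−2.0755) + 4·e^(−2.1279) = 4.0000 + 0.87085 + 0.75296 + 0.47635 = 6.1002.
⟨E⟩ = Σ Eᵢ gᵢe^(−Eᵢ/kT) / Z = (0·4.0000 + 118·0.87085 + 198·0.75296 + 203·0.47635) / 6.1002 = 57.1 meV.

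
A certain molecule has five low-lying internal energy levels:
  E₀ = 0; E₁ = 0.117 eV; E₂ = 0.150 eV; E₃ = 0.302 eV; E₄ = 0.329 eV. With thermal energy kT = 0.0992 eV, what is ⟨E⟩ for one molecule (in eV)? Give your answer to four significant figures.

Eᵢ/kT = 0, 1.17944, 1.51210, 3.04435, 3.31653.
Z = Σ e^(−Eᵢ/kT) = e^(−0) + e^(−1.17944) + e^(−1.51210) + e^(−3.04435) + e^(−3.31653) = 1.00000 + 0.307451 + 0.220447 + 0.0476273 + 0.0362785 = 1.61180.
⟨E⟩ = Σ Eᵢ e^(−Eᵢ/kT) / Z = (0·1.00000 + 0.117·0.307451 + 0.150·0.220447 + 0.302·0.0476273 + 0.329·0.0362785) / 1.61180 = 0.05916 eV.

0.05916 eV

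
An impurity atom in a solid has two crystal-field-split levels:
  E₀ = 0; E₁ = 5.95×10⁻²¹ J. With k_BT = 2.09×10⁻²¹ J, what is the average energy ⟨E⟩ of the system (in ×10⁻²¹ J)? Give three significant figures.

0.326 ×10⁻²¹ J

Eᵢ/kT = 0, 2.8469.
Z = Σ e^(−Eᵢ/kT) = e^(−0) + e^(−2.8469) = 1.0000 + 0.058024 = 1.0580.
⟨E⟩ = Σ Eᵢ e^(−Eᵢ/kT) / Z = (0·1.0000 + 5.95·0.058024) / 1.0580 = 0.326 ×10⁻²¹ J.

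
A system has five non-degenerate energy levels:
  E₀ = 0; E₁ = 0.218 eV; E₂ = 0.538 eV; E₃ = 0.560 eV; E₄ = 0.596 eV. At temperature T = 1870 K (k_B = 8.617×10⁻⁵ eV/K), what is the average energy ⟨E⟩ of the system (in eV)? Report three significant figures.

k_BT = 8.617×10⁻⁵ × 1870 K = 0.16114 eV.
Eᵢ/kT = 0, 1.3529, 3.3387, 3.4752, 3.6986.
Z = Σ e^(−Eᵢ/kT) = e^(−0) + e^(−1.3529) + e^(−3.3387) + e^(−3.4752) + e^(−3.6986) = 1.0000 + 0.25849 + 0.035483 + 0.030956 + 0.024758 = 1.3497.
⟨E⟩ = Σ Eᵢ e^(−Eᵢ/kT) / Z = (0·1.0000 + 0.218·0.25849 + 0.538·0.035483 + 0.560·0.030956 + 0.596·0.024758) / 1.3497 = 0.0797 eV.

0.0797 eV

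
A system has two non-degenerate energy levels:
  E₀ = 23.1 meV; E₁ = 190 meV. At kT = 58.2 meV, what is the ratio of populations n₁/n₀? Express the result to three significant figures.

n₁/n₀ = exp[−(E₁−E₀)/kT] = exp(−(166.9 meV)/(58.2 meV)) = exp(-2.8677) = 0.0568.

0.0568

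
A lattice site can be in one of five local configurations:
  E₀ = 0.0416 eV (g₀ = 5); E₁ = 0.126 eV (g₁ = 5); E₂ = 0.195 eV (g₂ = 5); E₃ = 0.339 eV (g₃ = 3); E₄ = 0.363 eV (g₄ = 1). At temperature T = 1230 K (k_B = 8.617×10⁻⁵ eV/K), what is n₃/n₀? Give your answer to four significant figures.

k_BT = 8.617×10⁻⁵ × 1230 K = 0.105989 eV.
n₃/n₀ = (g₃/g₀) exp[−(E₃−E₀)/kT] = (3/5) × exp(−(0.2974 eV)/(0.105989 eV)) = (3/5) × exp(-2.80595) = 0.03627.

0.03627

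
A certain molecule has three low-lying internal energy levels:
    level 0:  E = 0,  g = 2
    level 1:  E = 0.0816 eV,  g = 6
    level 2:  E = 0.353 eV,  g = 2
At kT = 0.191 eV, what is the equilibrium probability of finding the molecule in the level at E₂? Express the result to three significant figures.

0.0506

Eᵢ/kT = 0, 0.42723, 1.8482.
Z = Σ gᵢe^(−Eᵢ/kT) = 2·e^(−0) + 6·e^(−0.42723) + 2·e^(−1.8482) = 2.0000 + 3.9139 + 0.31504 = 6.2289.
P₂ = g₂ e^(−E₂/kT) / Z = 0.31504/6.2289 = 0.0506.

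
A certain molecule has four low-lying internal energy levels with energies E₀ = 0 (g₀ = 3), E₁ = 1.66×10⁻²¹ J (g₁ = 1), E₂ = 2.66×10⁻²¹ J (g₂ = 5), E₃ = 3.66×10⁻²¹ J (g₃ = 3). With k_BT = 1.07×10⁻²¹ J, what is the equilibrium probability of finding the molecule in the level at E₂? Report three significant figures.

Eᵢ/kT = 0, 1.5514, 2.4860, 3.4206.
Z = Σ gᵢe^(−Eᵢ/kT) = 3·e^(−0) + 1·e^(−1.5514) + 5·e^(−2.4860) + 3·e^(−3.4206) = 3.0000 + 0.21195 + 0.41621 + 0.098078 = 3.7262.
P₂ = g₂ e^(−E₂/kT) / Z = 0.41621/3.7262 = 0.112.

0.112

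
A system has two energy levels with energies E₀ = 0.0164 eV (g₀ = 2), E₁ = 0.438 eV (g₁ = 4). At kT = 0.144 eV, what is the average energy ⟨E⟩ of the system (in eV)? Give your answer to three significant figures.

0.0572 eV

Eᵢ/kT = 0.11389, 3.0417.
Z = Σ gᵢe^(−Eᵢ/kT) = 2·e^(−0.11389) + 4·e^(−3.0417) = 1.7847 + 0.19101 = 1.9757.
⟨E⟩ = Σ Eᵢ gᵢe^(−Eᵢ/kT) / Z = (0.0164·1.7847 + 0.438·0.19101) / 1.9757 = 0.0572 eV.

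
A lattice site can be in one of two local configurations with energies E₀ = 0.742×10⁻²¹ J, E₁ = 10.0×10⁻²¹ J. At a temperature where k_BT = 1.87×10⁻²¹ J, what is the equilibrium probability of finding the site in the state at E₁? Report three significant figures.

Eᵢ/kT = 0.39679, 5.3476.
Z = Σ e^(−Eᵢ/kT) = e^(−0.39679) + e^(−5.3476) = 0.67248 + 0.0047596 = 0.67724.
P₁ = e^(−E₁/kT) / Z = 0.0047596/0.67724 = 0.00703.

0.00703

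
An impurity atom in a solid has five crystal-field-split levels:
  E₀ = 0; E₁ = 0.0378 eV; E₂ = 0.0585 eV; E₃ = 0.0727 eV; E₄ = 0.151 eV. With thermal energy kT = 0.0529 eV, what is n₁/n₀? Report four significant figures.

n₁/n₀ = exp[−(E₁−E₀)/kT] = exp(−(0.0378 eV)/(0.0529 eV)) = exp(-0.714556) = 0.4894.

0.4894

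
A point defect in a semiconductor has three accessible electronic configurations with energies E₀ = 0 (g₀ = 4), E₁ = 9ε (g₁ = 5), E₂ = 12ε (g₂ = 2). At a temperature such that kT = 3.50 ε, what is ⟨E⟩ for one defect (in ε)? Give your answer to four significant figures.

Eᵢ/kT = 0, 2.57143, 3.42857.
Z = Σ gᵢe^(−Eᵢ/kT) = 4·e^(−0) + 5·e^(−2.57143) + 2·e^(−3.42857) = 4.00000 + 0.382131 + 0.0648666 = 4.44700.
⟨E⟩ = Σ Eᵢ gᵢe^(−Eᵢ/kT) / Z = (0·4.00000 + 9·0.382131 + 12·0.0648666) / 4.44700 = 0.9484 ε.

0.9484 ε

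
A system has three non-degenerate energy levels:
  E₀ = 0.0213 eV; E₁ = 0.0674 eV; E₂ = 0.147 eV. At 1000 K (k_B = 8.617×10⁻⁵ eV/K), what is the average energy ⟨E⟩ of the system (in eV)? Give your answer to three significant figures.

k_BT = 8.617×10⁻⁵ × 1000 K = 0.086170 eV.
Eᵢ/kT = 0.24719, 0.78217, 1.7059.
Z = Σ e^(−Eᵢ/kT) = e^(−0.24719) + e^(−0.78217) + e^(−1.7059) = 0.78099 + 0.45741 + 0.18161 = 1.4200.
⟨E⟩ = Σ Eᵢ e^(−Eᵢ/kT) / Z = (0.0213·0.78099 + 0.0674·0.45741 + 0.147·0.18161) / 1.4200 = 0.0522 eV.

0.0522 eV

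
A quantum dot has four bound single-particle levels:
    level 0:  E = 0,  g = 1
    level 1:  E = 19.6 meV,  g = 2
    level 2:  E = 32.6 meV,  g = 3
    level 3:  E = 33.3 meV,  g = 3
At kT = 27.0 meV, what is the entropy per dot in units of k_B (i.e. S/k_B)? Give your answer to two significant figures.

Eᵢ/kT = 0, 0.7259, 1.207, 1.233.
Z = Σ gᵢe^(−Eᵢ/kT) = 1·e^(−0) + 2·e^(−0.7259) + 3·e^(−1.207) + 3·e^(−1.233) = 1.000 + 0.9678 + 0.8973 + 0.8743 = 3.739.
⟨E⟩ = Σ EᵢPᵢ = 20.68 meV.
S/k_B = ln Z + ⟨E⟩/kT = ln(3.739) + 20.68/27.0 = 1.319 + 0.7659 = 2.1.

2.1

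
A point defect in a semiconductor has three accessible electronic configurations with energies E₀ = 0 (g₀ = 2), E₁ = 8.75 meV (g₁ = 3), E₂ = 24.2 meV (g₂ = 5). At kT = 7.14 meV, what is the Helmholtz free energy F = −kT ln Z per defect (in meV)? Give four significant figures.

-7.961 meV

Eᵢ/kT = 0, 1.22549, 3.38936.
Z = Σ gᵢe^(−Eᵢ/kT) = 2·e^(−0) + 3·e^(−1.22549) + 5·e^(−3.38936) = 2.00000 + 0.880841 + 0.168651 = 3.04949.
F = −kT ln Z = −7.14 × ln(3.04949) = −7.14 × 1.11497 = -7.961 meV.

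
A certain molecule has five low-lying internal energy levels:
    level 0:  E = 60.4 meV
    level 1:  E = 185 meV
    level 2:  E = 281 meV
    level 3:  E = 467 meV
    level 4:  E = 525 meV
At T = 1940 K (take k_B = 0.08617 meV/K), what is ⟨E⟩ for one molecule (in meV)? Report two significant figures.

k_BT = 0.08617 × 1940 K = 167.2 meV.
Eᵢ/kT = 0.3612, 1.106, 1.681, 2.793, 3.140.
Z = Σ e^(−Eᵢ/kT) = e^(−0.3612) + e^(−1.106) + e^(−1.681) + e^(−2.793) + e^(−3.140) = 0.6968 + 0.3309 + 0.1862 + 0.06124 + 0.04328 = 1.318.
⟨E⟩ = Σ Eᵢ e^(−Eᵢ/kT) / Z = (60.4·0.6968 + 185·0.3309 + 281·0.1862 + 467·0.06124 + 525·0.04328) / 1.318 = 160 meV.

160 meV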